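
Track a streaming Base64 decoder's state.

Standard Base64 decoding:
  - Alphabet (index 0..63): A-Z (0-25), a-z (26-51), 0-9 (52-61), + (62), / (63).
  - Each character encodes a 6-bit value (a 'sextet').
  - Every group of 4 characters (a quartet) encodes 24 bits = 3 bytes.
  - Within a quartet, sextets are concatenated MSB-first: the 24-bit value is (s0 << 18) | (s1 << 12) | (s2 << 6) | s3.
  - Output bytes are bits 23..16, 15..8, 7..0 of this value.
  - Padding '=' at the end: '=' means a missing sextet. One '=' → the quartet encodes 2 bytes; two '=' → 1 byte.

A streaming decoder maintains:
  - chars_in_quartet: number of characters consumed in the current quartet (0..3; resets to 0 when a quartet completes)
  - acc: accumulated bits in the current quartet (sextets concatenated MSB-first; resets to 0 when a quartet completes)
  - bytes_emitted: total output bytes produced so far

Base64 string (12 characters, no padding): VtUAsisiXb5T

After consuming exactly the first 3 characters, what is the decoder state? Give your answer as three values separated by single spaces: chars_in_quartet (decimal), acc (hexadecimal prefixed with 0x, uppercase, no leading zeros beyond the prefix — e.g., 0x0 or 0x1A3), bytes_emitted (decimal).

Answer: 3 0x15B54 0

Derivation:
After char 0 ('V'=21): chars_in_quartet=1 acc=0x15 bytes_emitted=0
After char 1 ('t'=45): chars_in_quartet=2 acc=0x56D bytes_emitted=0
After char 2 ('U'=20): chars_in_quartet=3 acc=0x15B54 bytes_emitted=0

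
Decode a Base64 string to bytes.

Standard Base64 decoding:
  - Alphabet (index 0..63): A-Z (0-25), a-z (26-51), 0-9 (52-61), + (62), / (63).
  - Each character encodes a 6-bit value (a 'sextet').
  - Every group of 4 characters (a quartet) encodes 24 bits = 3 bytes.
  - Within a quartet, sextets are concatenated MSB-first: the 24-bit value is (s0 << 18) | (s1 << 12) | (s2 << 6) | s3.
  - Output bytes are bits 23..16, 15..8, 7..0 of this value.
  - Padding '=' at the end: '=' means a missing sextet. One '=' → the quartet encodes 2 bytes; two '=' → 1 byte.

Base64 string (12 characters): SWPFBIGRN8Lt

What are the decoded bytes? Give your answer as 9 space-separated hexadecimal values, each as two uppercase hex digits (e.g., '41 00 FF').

After char 0 ('S'=18): chars_in_quartet=1 acc=0x12 bytes_emitted=0
After char 1 ('W'=22): chars_in_quartet=2 acc=0x496 bytes_emitted=0
After char 2 ('P'=15): chars_in_quartet=3 acc=0x1258F bytes_emitted=0
After char 3 ('F'=5): chars_in_quartet=4 acc=0x4963C5 -> emit 49 63 C5, reset; bytes_emitted=3
After char 4 ('B'=1): chars_in_quartet=1 acc=0x1 bytes_emitted=3
After char 5 ('I'=8): chars_in_quartet=2 acc=0x48 bytes_emitted=3
After char 6 ('G'=6): chars_in_quartet=3 acc=0x1206 bytes_emitted=3
After char 7 ('R'=17): chars_in_quartet=4 acc=0x48191 -> emit 04 81 91, reset; bytes_emitted=6
After char 8 ('N'=13): chars_in_quartet=1 acc=0xD bytes_emitted=6
After char 9 ('8'=60): chars_in_quartet=2 acc=0x37C bytes_emitted=6
After char 10 ('L'=11): chars_in_quartet=3 acc=0xDF0B bytes_emitted=6
After char 11 ('t'=45): chars_in_quartet=4 acc=0x37C2ED -> emit 37 C2 ED, reset; bytes_emitted=9

Answer: 49 63 C5 04 81 91 37 C2 ED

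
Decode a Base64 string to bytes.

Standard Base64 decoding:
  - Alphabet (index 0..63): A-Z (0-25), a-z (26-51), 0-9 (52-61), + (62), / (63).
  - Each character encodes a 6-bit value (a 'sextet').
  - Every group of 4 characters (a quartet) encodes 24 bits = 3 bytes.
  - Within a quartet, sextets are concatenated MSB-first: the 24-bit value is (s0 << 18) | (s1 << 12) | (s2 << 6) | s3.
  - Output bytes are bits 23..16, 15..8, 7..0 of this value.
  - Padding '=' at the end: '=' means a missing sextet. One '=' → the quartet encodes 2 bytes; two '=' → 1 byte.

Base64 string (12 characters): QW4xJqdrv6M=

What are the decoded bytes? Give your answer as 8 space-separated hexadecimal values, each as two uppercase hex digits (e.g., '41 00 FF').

Answer: 41 6E 31 26 A7 6B BF A3

Derivation:
After char 0 ('Q'=16): chars_in_quartet=1 acc=0x10 bytes_emitted=0
After char 1 ('W'=22): chars_in_quartet=2 acc=0x416 bytes_emitted=0
After char 2 ('4'=56): chars_in_quartet=3 acc=0x105B8 bytes_emitted=0
After char 3 ('x'=49): chars_in_quartet=4 acc=0x416E31 -> emit 41 6E 31, reset; bytes_emitted=3
After char 4 ('J'=9): chars_in_quartet=1 acc=0x9 bytes_emitted=3
After char 5 ('q'=42): chars_in_quartet=2 acc=0x26A bytes_emitted=3
After char 6 ('d'=29): chars_in_quartet=3 acc=0x9A9D bytes_emitted=3
After char 7 ('r'=43): chars_in_quartet=4 acc=0x26A76B -> emit 26 A7 6B, reset; bytes_emitted=6
After char 8 ('v'=47): chars_in_quartet=1 acc=0x2F bytes_emitted=6
After char 9 ('6'=58): chars_in_quartet=2 acc=0xBFA bytes_emitted=6
After char 10 ('M'=12): chars_in_quartet=3 acc=0x2FE8C bytes_emitted=6
Padding '=': partial quartet acc=0x2FE8C -> emit BF A3; bytes_emitted=8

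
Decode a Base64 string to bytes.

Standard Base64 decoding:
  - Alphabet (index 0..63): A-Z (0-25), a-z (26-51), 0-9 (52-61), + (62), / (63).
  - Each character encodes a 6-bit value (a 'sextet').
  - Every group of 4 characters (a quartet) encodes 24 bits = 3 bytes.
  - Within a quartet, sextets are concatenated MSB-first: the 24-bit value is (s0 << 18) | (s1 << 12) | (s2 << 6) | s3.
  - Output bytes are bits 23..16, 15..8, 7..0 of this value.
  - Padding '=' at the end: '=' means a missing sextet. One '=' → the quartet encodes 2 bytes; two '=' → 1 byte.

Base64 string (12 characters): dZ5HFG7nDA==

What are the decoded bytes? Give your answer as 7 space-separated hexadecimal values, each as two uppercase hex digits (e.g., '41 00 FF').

Answer: 75 9E 47 14 6E E7 0C

Derivation:
After char 0 ('d'=29): chars_in_quartet=1 acc=0x1D bytes_emitted=0
After char 1 ('Z'=25): chars_in_quartet=2 acc=0x759 bytes_emitted=0
After char 2 ('5'=57): chars_in_quartet=3 acc=0x1D679 bytes_emitted=0
After char 3 ('H'=7): chars_in_quartet=4 acc=0x759E47 -> emit 75 9E 47, reset; bytes_emitted=3
After char 4 ('F'=5): chars_in_quartet=1 acc=0x5 bytes_emitted=3
After char 5 ('G'=6): chars_in_quartet=2 acc=0x146 bytes_emitted=3
After char 6 ('7'=59): chars_in_quartet=3 acc=0x51BB bytes_emitted=3
After char 7 ('n'=39): chars_in_quartet=4 acc=0x146EE7 -> emit 14 6E E7, reset; bytes_emitted=6
After char 8 ('D'=3): chars_in_quartet=1 acc=0x3 bytes_emitted=6
After char 9 ('A'=0): chars_in_quartet=2 acc=0xC0 bytes_emitted=6
Padding '==': partial quartet acc=0xC0 -> emit 0C; bytes_emitted=7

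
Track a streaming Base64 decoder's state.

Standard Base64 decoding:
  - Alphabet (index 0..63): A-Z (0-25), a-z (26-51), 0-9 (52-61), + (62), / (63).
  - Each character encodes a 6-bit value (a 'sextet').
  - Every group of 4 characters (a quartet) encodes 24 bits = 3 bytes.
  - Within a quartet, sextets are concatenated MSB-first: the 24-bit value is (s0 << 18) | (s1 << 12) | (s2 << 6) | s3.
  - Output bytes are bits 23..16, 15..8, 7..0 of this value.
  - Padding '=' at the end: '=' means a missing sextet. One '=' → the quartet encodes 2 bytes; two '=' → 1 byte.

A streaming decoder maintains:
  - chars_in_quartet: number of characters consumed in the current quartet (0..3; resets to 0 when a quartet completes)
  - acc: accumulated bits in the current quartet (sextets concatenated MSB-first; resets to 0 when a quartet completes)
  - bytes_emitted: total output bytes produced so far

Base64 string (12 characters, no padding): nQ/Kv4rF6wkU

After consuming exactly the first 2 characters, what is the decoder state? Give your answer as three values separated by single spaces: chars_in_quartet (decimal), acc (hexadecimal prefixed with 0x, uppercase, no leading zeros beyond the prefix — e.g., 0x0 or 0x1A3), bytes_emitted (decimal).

After char 0 ('n'=39): chars_in_quartet=1 acc=0x27 bytes_emitted=0
After char 1 ('Q'=16): chars_in_quartet=2 acc=0x9D0 bytes_emitted=0

Answer: 2 0x9D0 0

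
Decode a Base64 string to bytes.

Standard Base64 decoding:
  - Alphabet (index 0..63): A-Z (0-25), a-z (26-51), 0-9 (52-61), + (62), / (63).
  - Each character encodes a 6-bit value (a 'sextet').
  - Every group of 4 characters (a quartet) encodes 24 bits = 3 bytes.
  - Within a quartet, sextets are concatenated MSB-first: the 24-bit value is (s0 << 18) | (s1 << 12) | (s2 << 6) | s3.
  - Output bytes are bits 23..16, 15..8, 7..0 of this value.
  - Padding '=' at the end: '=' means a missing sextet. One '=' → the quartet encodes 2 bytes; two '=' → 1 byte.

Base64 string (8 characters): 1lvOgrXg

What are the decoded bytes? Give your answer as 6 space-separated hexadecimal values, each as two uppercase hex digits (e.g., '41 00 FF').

After char 0 ('1'=53): chars_in_quartet=1 acc=0x35 bytes_emitted=0
After char 1 ('l'=37): chars_in_quartet=2 acc=0xD65 bytes_emitted=0
After char 2 ('v'=47): chars_in_quartet=3 acc=0x3596F bytes_emitted=0
After char 3 ('O'=14): chars_in_quartet=4 acc=0xD65BCE -> emit D6 5B CE, reset; bytes_emitted=3
After char 4 ('g'=32): chars_in_quartet=1 acc=0x20 bytes_emitted=3
After char 5 ('r'=43): chars_in_quartet=2 acc=0x82B bytes_emitted=3
After char 6 ('X'=23): chars_in_quartet=3 acc=0x20AD7 bytes_emitted=3
After char 7 ('g'=32): chars_in_quartet=4 acc=0x82B5E0 -> emit 82 B5 E0, reset; bytes_emitted=6

Answer: D6 5B CE 82 B5 E0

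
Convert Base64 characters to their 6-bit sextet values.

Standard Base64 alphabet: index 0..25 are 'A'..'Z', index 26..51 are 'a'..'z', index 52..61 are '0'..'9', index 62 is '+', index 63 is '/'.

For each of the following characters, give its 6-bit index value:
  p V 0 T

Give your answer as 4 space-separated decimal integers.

Answer: 41 21 52 19

Derivation:
'p': a..z range, 26 + ord('p') − ord('a') = 41
'V': A..Z range, ord('V') − ord('A') = 21
'0': 0..9 range, 52 + ord('0') − ord('0') = 52
'T': A..Z range, ord('T') − ord('A') = 19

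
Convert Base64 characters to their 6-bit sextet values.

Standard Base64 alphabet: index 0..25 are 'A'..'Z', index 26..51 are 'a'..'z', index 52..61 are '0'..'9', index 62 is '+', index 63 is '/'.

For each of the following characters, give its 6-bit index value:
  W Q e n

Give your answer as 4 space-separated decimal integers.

'W': A..Z range, ord('W') − ord('A') = 22
'Q': A..Z range, ord('Q') − ord('A') = 16
'e': a..z range, 26 + ord('e') − ord('a') = 30
'n': a..z range, 26 + ord('n') − ord('a') = 39

Answer: 22 16 30 39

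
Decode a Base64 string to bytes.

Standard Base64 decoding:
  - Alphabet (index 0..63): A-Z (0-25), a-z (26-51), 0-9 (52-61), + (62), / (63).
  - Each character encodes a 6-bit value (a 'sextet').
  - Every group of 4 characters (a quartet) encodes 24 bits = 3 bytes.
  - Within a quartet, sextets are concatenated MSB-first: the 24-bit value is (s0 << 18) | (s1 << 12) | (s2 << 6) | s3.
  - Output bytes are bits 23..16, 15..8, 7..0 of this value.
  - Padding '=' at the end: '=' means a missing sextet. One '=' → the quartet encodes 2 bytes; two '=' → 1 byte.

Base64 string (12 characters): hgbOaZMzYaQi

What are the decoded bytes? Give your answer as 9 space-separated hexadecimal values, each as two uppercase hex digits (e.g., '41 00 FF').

After char 0 ('h'=33): chars_in_quartet=1 acc=0x21 bytes_emitted=0
After char 1 ('g'=32): chars_in_quartet=2 acc=0x860 bytes_emitted=0
After char 2 ('b'=27): chars_in_quartet=3 acc=0x2181B bytes_emitted=0
After char 3 ('O'=14): chars_in_quartet=4 acc=0x8606CE -> emit 86 06 CE, reset; bytes_emitted=3
After char 4 ('a'=26): chars_in_quartet=1 acc=0x1A bytes_emitted=3
After char 5 ('Z'=25): chars_in_quartet=2 acc=0x699 bytes_emitted=3
After char 6 ('M'=12): chars_in_quartet=3 acc=0x1A64C bytes_emitted=3
After char 7 ('z'=51): chars_in_quartet=4 acc=0x699333 -> emit 69 93 33, reset; bytes_emitted=6
After char 8 ('Y'=24): chars_in_quartet=1 acc=0x18 bytes_emitted=6
After char 9 ('a'=26): chars_in_quartet=2 acc=0x61A bytes_emitted=6
After char 10 ('Q'=16): chars_in_quartet=3 acc=0x18690 bytes_emitted=6
After char 11 ('i'=34): chars_in_quartet=4 acc=0x61A422 -> emit 61 A4 22, reset; bytes_emitted=9

Answer: 86 06 CE 69 93 33 61 A4 22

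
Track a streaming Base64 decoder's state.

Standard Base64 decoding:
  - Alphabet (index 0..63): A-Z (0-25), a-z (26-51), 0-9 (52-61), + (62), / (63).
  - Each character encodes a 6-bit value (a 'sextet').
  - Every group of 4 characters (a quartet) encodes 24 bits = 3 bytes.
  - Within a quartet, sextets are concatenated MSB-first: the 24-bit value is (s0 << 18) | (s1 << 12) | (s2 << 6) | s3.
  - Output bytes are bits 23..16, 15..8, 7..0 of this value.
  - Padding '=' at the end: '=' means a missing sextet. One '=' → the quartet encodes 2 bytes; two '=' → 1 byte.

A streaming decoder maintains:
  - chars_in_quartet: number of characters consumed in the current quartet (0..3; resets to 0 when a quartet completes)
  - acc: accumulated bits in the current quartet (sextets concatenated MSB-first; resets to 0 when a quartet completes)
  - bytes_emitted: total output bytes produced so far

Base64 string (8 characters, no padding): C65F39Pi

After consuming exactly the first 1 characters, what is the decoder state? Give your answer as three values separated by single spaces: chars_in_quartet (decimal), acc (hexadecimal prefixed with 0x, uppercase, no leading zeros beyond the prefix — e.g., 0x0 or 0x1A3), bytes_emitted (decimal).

Answer: 1 0x2 0

Derivation:
After char 0 ('C'=2): chars_in_quartet=1 acc=0x2 bytes_emitted=0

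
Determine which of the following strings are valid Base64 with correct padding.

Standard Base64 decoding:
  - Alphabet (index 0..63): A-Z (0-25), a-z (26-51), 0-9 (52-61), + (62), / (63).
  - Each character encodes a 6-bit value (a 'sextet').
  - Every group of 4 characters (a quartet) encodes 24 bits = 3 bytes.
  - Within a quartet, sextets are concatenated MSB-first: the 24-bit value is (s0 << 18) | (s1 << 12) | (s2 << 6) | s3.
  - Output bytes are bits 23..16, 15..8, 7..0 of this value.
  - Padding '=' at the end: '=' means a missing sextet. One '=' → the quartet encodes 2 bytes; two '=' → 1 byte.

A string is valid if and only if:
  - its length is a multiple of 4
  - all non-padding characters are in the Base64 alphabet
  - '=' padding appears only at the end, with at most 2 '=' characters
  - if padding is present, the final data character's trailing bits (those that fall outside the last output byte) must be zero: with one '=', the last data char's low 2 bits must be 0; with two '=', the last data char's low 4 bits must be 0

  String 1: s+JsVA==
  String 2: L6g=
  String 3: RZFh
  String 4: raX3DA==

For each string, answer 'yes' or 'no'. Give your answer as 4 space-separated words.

Answer: yes yes yes yes

Derivation:
String 1: 's+JsVA==' → valid
String 2: 'L6g=' → valid
String 3: 'RZFh' → valid
String 4: 'raX3DA==' → valid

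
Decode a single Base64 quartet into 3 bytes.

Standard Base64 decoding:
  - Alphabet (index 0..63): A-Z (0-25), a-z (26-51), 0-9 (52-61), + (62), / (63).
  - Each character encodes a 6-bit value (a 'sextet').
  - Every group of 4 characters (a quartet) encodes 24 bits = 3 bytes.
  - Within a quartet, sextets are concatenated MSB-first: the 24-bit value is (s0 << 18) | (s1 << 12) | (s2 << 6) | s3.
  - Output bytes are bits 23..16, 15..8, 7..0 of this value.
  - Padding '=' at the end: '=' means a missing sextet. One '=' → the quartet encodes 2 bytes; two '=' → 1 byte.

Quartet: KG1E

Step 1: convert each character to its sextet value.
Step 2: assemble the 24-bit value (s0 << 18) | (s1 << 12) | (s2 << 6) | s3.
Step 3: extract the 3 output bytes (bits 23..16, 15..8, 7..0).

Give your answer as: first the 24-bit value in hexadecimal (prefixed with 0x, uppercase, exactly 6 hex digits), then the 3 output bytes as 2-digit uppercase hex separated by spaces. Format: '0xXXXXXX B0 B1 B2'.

Sextets: K=10, G=6, 1=53, E=4
24-bit: (10<<18) | (6<<12) | (53<<6) | 4
      = 0x280000 | 0x006000 | 0x000D40 | 0x000004
      = 0x286D44
Bytes: (v>>16)&0xFF=28, (v>>8)&0xFF=6D, v&0xFF=44

Answer: 0x286D44 28 6D 44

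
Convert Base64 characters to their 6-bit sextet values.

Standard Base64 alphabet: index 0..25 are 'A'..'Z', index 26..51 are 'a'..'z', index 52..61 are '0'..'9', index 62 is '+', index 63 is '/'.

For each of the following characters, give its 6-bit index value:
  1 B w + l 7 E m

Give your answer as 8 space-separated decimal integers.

'1': 0..9 range, 52 + ord('1') − ord('0') = 53
'B': A..Z range, ord('B') − ord('A') = 1
'w': a..z range, 26 + ord('w') − ord('a') = 48
'+': index 62
'l': a..z range, 26 + ord('l') − ord('a') = 37
'7': 0..9 range, 52 + ord('7') − ord('0') = 59
'E': A..Z range, ord('E') − ord('A') = 4
'm': a..z range, 26 + ord('m') − ord('a') = 38

Answer: 53 1 48 62 37 59 4 38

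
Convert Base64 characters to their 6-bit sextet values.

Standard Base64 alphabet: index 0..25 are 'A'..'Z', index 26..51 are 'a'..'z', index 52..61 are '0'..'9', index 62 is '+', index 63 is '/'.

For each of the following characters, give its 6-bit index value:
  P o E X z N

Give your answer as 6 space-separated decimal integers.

'P': A..Z range, ord('P') − ord('A') = 15
'o': a..z range, 26 + ord('o') − ord('a') = 40
'E': A..Z range, ord('E') − ord('A') = 4
'X': A..Z range, ord('X') − ord('A') = 23
'z': a..z range, 26 + ord('z') − ord('a') = 51
'N': A..Z range, ord('N') − ord('A') = 13

Answer: 15 40 4 23 51 13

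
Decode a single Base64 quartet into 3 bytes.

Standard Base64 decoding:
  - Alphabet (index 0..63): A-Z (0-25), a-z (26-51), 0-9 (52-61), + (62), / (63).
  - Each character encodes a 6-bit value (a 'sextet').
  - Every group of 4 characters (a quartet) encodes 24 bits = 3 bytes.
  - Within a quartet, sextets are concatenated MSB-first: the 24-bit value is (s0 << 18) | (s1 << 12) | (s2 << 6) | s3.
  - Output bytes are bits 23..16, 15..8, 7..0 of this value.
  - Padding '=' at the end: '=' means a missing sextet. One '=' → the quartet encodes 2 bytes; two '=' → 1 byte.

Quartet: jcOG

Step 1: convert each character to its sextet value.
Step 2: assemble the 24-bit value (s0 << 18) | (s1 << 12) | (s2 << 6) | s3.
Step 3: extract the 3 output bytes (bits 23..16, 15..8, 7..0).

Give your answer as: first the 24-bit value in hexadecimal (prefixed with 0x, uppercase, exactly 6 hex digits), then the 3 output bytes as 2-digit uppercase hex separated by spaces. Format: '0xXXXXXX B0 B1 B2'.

Answer: 0x8DC386 8D C3 86

Derivation:
Sextets: j=35, c=28, O=14, G=6
24-bit: (35<<18) | (28<<12) | (14<<6) | 6
      = 0x8C0000 | 0x01C000 | 0x000380 | 0x000006
      = 0x8DC386
Bytes: (v>>16)&0xFF=8D, (v>>8)&0xFF=C3, v&0xFF=86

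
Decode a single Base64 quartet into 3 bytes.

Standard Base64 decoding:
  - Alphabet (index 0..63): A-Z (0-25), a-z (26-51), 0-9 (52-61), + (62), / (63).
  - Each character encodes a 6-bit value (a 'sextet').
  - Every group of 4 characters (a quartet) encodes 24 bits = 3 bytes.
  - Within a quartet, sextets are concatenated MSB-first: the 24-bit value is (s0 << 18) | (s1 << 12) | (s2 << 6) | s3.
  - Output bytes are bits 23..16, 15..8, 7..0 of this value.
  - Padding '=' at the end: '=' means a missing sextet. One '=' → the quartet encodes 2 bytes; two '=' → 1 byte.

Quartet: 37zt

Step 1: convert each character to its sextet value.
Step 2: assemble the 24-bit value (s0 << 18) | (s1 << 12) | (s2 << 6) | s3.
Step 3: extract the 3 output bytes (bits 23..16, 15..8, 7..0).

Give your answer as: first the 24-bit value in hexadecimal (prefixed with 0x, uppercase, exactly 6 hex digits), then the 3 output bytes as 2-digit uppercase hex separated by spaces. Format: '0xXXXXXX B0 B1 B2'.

Sextets: 3=55, 7=59, z=51, t=45
24-bit: (55<<18) | (59<<12) | (51<<6) | 45
      = 0xDC0000 | 0x03B000 | 0x000CC0 | 0x00002D
      = 0xDFBCED
Bytes: (v>>16)&0xFF=DF, (v>>8)&0xFF=BC, v&0xFF=ED

Answer: 0xDFBCED DF BC ED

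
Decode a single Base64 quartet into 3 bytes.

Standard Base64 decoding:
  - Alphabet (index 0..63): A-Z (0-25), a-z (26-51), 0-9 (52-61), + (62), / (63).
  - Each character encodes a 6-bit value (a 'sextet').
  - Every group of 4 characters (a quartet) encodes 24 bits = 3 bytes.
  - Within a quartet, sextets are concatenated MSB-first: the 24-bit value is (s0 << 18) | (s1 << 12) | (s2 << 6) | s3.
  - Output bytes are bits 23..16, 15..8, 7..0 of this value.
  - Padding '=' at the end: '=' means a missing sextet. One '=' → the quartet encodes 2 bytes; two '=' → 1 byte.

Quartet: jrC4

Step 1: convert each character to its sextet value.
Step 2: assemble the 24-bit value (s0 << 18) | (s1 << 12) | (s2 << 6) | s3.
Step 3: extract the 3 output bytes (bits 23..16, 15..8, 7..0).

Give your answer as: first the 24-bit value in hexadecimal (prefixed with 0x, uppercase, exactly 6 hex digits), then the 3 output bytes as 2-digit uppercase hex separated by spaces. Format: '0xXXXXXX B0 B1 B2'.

Answer: 0x8EB0B8 8E B0 B8

Derivation:
Sextets: j=35, r=43, C=2, 4=56
24-bit: (35<<18) | (43<<12) | (2<<6) | 56
      = 0x8C0000 | 0x02B000 | 0x000080 | 0x000038
      = 0x8EB0B8
Bytes: (v>>16)&0xFF=8E, (v>>8)&0xFF=B0, v&0xFF=B8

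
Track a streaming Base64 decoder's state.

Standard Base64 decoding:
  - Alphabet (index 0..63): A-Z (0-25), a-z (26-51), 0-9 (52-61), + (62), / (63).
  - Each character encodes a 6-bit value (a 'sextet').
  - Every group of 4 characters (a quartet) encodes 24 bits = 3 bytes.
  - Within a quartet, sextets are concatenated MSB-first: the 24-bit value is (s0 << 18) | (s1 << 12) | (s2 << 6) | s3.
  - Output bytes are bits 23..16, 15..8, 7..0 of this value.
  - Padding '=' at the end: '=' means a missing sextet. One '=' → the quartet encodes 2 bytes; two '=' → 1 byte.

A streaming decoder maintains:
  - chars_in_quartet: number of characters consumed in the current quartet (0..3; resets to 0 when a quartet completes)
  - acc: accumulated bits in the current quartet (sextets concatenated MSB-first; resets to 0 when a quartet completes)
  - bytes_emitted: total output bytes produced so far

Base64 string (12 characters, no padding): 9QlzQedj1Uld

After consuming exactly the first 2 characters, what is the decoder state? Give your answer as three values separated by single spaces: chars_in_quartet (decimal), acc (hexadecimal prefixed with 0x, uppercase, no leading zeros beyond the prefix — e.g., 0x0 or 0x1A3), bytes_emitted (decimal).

Answer: 2 0xF50 0

Derivation:
After char 0 ('9'=61): chars_in_quartet=1 acc=0x3D bytes_emitted=0
After char 1 ('Q'=16): chars_in_quartet=2 acc=0xF50 bytes_emitted=0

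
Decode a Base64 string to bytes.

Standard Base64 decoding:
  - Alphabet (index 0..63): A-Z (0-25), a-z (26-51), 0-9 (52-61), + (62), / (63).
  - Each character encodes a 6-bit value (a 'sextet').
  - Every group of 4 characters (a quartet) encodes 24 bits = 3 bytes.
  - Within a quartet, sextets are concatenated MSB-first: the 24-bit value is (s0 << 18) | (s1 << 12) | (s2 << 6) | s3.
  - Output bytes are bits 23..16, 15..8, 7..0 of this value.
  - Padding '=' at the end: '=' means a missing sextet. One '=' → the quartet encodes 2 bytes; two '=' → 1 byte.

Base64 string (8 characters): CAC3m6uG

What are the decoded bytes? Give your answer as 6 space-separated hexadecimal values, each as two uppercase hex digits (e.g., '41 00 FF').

Answer: 08 00 B7 9B AB 86

Derivation:
After char 0 ('C'=2): chars_in_quartet=1 acc=0x2 bytes_emitted=0
After char 1 ('A'=0): chars_in_quartet=2 acc=0x80 bytes_emitted=0
After char 2 ('C'=2): chars_in_quartet=3 acc=0x2002 bytes_emitted=0
After char 3 ('3'=55): chars_in_quartet=4 acc=0x800B7 -> emit 08 00 B7, reset; bytes_emitted=3
After char 4 ('m'=38): chars_in_quartet=1 acc=0x26 bytes_emitted=3
After char 5 ('6'=58): chars_in_quartet=2 acc=0x9BA bytes_emitted=3
After char 6 ('u'=46): chars_in_quartet=3 acc=0x26EAE bytes_emitted=3
After char 7 ('G'=6): chars_in_quartet=4 acc=0x9BAB86 -> emit 9B AB 86, reset; bytes_emitted=6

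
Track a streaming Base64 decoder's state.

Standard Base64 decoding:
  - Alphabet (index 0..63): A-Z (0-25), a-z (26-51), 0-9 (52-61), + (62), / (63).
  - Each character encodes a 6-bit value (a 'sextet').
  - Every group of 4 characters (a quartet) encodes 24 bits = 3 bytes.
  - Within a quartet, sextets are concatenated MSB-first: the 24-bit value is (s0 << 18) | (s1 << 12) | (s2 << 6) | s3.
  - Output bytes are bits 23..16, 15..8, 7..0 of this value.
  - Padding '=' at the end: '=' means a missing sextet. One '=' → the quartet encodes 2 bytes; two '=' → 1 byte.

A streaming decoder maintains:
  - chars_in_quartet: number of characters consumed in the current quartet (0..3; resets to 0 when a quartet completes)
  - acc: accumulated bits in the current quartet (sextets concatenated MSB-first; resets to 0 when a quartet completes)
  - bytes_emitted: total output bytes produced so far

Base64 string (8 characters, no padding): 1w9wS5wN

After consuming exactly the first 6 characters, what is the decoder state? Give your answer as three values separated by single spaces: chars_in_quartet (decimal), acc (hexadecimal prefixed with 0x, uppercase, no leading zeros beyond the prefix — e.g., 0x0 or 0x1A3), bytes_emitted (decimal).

Answer: 2 0x4B9 3

Derivation:
After char 0 ('1'=53): chars_in_quartet=1 acc=0x35 bytes_emitted=0
After char 1 ('w'=48): chars_in_quartet=2 acc=0xD70 bytes_emitted=0
After char 2 ('9'=61): chars_in_quartet=3 acc=0x35C3D bytes_emitted=0
After char 3 ('w'=48): chars_in_quartet=4 acc=0xD70F70 -> emit D7 0F 70, reset; bytes_emitted=3
After char 4 ('S'=18): chars_in_quartet=1 acc=0x12 bytes_emitted=3
After char 5 ('5'=57): chars_in_quartet=2 acc=0x4B9 bytes_emitted=3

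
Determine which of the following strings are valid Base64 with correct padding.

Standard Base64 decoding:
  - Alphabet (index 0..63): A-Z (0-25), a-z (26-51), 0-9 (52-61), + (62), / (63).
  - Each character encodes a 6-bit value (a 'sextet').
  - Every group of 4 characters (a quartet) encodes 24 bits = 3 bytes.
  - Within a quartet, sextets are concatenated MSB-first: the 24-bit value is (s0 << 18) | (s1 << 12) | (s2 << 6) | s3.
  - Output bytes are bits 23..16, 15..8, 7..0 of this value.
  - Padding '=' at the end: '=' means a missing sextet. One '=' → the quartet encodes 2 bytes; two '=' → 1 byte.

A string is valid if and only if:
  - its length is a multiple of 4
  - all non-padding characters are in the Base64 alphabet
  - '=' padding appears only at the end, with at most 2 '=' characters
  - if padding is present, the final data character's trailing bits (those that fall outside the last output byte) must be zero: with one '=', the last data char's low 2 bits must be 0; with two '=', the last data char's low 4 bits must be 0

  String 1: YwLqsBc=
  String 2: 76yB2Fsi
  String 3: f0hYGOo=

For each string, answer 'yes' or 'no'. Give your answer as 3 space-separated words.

String 1: 'YwLqsBc=' → valid
String 2: '76yB2Fsi' → valid
String 3: 'f0hYGOo=' → valid

Answer: yes yes yes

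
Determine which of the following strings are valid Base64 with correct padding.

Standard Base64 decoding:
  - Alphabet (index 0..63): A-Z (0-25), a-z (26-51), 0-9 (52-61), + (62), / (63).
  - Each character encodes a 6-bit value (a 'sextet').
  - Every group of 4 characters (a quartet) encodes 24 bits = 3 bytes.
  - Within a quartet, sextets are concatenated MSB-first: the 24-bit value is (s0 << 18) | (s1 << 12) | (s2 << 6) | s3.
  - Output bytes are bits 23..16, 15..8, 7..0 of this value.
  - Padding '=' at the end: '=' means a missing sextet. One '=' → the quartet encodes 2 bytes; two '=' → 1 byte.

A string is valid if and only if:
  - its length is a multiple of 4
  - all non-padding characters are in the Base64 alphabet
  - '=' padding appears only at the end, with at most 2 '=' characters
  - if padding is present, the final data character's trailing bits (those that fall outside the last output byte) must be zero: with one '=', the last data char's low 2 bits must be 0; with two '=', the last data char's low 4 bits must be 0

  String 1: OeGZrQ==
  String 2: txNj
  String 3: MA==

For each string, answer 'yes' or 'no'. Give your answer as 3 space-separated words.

String 1: 'OeGZrQ==' → valid
String 2: 'txNj' → valid
String 3: 'MA==' → valid

Answer: yes yes yes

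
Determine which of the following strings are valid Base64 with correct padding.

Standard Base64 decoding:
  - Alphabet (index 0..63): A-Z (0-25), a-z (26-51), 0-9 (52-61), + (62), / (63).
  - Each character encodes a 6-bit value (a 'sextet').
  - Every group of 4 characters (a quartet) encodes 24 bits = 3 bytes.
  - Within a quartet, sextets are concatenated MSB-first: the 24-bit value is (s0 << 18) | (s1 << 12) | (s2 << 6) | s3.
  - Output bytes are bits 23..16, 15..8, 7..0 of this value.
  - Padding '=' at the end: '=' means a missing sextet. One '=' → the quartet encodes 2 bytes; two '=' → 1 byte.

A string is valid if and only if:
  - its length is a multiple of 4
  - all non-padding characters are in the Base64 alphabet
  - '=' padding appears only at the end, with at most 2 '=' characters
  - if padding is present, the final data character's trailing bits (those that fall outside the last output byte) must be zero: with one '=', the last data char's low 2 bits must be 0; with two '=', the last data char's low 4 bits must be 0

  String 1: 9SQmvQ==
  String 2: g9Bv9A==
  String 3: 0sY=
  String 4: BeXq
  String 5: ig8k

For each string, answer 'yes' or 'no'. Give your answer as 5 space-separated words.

Answer: yes yes yes yes yes

Derivation:
String 1: '9SQmvQ==' → valid
String 2: 'g9Bv9A==' → valid
String 3: '0sY=' → valid
String 4: 'BeXq' → valid
String 5: 'ig8k' → valid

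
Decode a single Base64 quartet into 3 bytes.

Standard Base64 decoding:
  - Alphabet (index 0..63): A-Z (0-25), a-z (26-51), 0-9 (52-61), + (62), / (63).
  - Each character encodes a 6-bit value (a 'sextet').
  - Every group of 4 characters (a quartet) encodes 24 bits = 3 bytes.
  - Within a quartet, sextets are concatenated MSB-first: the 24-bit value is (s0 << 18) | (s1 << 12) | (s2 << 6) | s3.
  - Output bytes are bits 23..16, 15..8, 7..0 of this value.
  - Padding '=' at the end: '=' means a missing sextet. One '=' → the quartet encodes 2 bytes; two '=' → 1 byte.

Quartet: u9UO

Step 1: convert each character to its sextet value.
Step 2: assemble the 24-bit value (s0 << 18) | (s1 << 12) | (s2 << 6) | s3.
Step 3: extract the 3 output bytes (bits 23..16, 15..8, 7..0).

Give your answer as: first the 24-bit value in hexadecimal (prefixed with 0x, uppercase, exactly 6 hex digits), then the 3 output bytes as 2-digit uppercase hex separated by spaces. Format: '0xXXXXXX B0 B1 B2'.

Sextets: u=46, 9=61, U=20, O=14
24-bit: (46<<18) | (61<<12) | (20<<6) | 14
      = 0xB80000 | 0x03D000 | 0x000500 | 0x00000E
      = 0xBBD50E
Bytes: (v>>16)&0xFF=BB, (v>>8)&0xFF=D5, v&0xFF=0E

Answer: 0xBBD50E BB D5 0E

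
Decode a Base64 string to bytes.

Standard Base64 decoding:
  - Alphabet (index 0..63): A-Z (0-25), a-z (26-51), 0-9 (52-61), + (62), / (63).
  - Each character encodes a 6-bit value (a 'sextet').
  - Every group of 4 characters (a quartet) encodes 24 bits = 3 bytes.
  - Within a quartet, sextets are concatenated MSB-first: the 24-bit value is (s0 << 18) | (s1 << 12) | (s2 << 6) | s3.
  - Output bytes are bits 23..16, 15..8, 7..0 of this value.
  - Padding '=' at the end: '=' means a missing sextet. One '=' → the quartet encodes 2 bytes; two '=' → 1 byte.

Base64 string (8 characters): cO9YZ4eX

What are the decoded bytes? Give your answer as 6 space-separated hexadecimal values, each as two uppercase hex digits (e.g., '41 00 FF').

Answer: 70 EF 58 67 87 97

Derivation:
After char 0 ('c'=28): chars_in_quartet=1 acc=0x1C bytes_emitted=0
After char 1 ('O'=14): chars_in_quartet=2 acc=0x70E bytes_emitted=0
After char 2 ('9'=61): chars_in_quartet=3 acc=0x1C3BD bytes_emitted=0
After char 3 ('Y'=24): chars_in_quartet=4 acc=0x70EF58 -> emit 70 EF 58, reset; bytes_emitted=3
After char 4 ('Z'=25): chars_in_quartet=1 acc=0x19 bytes_emitted=3
After char 5 ('4'=56): chars_in_quartet=2 acc=0x678 bytes_emitted=3
After char 6 ('e'=30): chars_in_quartet=3 acc=0x19E1E bytes_emitted=3
After char 7 ('X'=23): chars_in_quartet=4 acc=0x678797 -> emit 67 87 97, reset; bytes_emitted=6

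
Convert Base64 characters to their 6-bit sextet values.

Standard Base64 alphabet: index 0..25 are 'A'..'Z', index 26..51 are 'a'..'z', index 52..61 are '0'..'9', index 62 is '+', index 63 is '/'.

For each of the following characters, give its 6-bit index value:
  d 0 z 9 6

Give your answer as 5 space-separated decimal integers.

Answer: 29 52 51 61 58

Derivation:
'd': a..z range, 26 + ord('d') − ord('a') = 29
'0': 0..9 range, 52 + ord('0') − ord('0') = 52
'z': a..z range, 26 + ord('z') − ord('a') = 51
'9': 0..9 range, 52 + ord('9') − ord('0') = 61
'6': 0..9 range, 52 + ord('6') − ord('0') = 58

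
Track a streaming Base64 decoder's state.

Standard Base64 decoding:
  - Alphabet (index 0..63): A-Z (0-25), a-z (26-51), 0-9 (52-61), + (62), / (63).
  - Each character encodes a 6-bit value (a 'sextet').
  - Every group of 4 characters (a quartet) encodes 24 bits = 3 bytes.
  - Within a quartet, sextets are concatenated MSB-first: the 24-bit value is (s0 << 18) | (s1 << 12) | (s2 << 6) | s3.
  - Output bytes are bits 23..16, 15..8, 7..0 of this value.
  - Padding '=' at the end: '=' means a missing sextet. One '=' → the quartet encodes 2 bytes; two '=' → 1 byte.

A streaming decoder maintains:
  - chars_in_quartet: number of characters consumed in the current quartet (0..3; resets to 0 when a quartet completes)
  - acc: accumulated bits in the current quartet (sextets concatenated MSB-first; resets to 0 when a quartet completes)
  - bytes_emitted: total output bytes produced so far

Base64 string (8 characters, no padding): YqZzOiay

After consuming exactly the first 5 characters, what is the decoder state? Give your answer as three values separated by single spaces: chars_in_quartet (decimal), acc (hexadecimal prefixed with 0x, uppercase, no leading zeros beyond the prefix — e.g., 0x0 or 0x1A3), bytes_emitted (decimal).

After char 0 ('Y'=24): chars_in_quartet=1 acc=0x18 bytes_emitted=0
After char 1 ('q'=42): chars_in_quartet=2 acc=0x62A bytes_emitted=0
After char 2 ('Z'=25): chars_in_quartet=3 acc=0x18A99 bytes_emitted=0
After char 3 ('z'=51): chars_in_quartet=4 acc=0x62A673 -> emit 62 A6 73, reset; bytes_emitted=3
After char 4 ('O'=14): chars_in_quartet=1 acc=0xE bytes_emitted=3

Answer: 1 0xE 3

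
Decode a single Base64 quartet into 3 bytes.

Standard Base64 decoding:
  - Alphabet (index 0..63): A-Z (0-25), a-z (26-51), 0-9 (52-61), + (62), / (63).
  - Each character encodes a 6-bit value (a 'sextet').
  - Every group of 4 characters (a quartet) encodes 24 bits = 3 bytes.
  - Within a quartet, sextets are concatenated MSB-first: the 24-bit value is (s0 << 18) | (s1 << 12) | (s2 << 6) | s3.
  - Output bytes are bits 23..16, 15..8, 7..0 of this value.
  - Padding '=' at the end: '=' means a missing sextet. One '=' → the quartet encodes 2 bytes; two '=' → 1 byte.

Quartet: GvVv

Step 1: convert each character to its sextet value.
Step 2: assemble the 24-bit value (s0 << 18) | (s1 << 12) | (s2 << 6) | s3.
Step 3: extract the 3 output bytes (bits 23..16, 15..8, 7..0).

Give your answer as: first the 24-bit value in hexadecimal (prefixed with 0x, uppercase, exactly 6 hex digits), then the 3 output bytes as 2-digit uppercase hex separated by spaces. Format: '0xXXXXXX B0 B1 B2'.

Sextets: G=6, v=47, V=21, v=47
24-bit: (6<<18) | (47<<12) | (21<<6) | 47
      = 0x180000 | 0x02F000 | 0x000540 | 0x00002F
      = 0x1AF56F
Bytes: (v>>16)&0xFF=1A, (v>>8)&0xFF=F5, v&0xFF=6F

Answer: 0x1AF56F 1A F5 6F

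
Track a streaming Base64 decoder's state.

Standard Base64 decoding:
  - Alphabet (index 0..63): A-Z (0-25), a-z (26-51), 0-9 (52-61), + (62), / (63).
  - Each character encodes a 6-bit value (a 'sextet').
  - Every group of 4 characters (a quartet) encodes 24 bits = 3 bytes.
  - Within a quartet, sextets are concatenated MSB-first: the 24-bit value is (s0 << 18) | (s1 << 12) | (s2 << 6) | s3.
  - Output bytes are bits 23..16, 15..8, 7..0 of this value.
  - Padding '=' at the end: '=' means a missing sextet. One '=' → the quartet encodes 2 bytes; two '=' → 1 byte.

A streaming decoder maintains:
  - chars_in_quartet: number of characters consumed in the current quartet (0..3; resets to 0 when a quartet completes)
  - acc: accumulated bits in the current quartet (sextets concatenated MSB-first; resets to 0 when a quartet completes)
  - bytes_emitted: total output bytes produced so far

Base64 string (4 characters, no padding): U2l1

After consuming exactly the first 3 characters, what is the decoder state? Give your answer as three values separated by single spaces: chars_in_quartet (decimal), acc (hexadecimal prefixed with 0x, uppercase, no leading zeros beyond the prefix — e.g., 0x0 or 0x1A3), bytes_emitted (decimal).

Answer: 3 0x14DA5 0

Derivation:
After char 0 ('U'=20): chars_in_quartet=1 acc=0x14 bytes_emitted=0
After char 1 ('2'=54): chars_in_quartet=2 acc=0x536 bytes_emitted=0
After char 2 ('l'=37): chars_in_quartet=3 acc=0x14DA5 bytes_emitted=0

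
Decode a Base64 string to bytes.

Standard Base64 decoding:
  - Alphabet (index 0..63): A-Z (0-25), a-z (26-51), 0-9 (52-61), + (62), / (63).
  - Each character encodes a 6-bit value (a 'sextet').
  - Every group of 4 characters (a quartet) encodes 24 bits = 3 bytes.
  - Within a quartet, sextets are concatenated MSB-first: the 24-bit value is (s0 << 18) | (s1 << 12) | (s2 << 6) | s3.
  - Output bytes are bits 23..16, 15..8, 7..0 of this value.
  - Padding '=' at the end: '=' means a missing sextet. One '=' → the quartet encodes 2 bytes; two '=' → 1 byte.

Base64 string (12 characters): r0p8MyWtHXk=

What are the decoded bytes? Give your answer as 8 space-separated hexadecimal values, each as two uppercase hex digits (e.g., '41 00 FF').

Answer: AF 4A 7C 33 25 AD 1D 79

Derivation:
After char 0 ('r'=43): chars_in_quartet=1 acc=0x2B bytes_emitted=0
After char 1 ('0'=52): chars_in_quartet=2 acc=0xAF4 bytes_emitted=0
After char 2 ('p'=41): chars_in_quartet=3 acc=0x2BD29 bytes_emitted=0
After char 3 ('8'=60): chars_in_quartet=4 acc=0xAF4A7C -> emit AF 4A 7C, reset; bytes_emitted=3
After char 4 ('M'=12): chars_in_quartet=1 acc=0xC bytes_emitted=3
After char 5 ('y'=50): chars_in_quartet=2 acc=0x332 bytes_emitted=3
After char 6 ('W'=22): chars_in_quartet=3 acc=0xCC96 bytes_emitted=3
After char 7 ('t'=45): chars_in_quartet=4 acc=0x3325AD -> emit 33 25 AD, reset; bytes_emitted=6
After char 8 ('H'=7): chars_in_quartet=1 acc=0x7 bytes_emitted=6
After char 9 ('X'=23): chars_in_quartet=2 acc=0x1D7 bytes_emitted=6
After char 10 ('k'=36): chars_in_quartet=3 acc=0x75E4 bytes_emitted=6
Padding '=': partial quartet acc=0x75E4 -> emit 1D 79; bytes_emitted=8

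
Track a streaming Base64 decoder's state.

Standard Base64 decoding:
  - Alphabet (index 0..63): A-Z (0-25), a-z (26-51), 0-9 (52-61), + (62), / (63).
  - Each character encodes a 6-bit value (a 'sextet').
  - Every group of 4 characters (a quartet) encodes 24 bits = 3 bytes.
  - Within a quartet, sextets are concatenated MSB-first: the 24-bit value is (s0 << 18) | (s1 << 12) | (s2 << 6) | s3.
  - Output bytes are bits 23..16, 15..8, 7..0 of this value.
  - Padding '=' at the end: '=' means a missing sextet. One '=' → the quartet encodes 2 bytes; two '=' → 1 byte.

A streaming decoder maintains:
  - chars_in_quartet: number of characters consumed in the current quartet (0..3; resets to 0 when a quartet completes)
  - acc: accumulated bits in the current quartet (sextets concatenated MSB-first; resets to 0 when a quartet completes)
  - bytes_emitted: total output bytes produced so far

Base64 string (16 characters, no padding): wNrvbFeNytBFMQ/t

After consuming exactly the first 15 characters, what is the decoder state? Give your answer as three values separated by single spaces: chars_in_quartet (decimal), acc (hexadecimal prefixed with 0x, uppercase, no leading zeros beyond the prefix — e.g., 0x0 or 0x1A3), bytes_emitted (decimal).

Answer: 3 0xC43F 9

Derivation:
After char 0 ('w'=48): chars_in_quartet=1 acc=0x30 bytes_emitted=0
After char 1 ('N'=13): chars_in_quartet=2 acc=0xC0D bytes_emitted=0
After char 2 ('r'=43): chars_in_quartet=3 acc=0x3036B bytes_emitted=0
After char 3 ('v'=47): chars_in_quartet=4 acc=0xC0DAEF -> emit C0 DA EF, reset; bytes_emitted=3
After char 4 ('b'=27): chars_in_quartet=1 acc=0x1B bytes_emitted=3
After char 5 ('F'=5): chars_in_quartet=2 acc=0x6C5 bytes_emitted=3
After char 6 ('e'=30): chars_in_quartet=3 acc=0x1B15E bytes_emitted=3
After char 7 ('N'=13): chars_in_quartet=4 acc=0x6C578D -> emit 6C 57 8D, reset; bytes_emitted=6
After char 8 ('y'=50): chars_in_quartet=1 acc=0x32 bytes_emitted=6
After char 9 ('t'=45): chars_in_quartet=2 acc=0xCAD bytes_emitted=6
After char 10 ('B'=1): chars_in_quartet=3 acc=0x32B41 bytes_emitted=6
After char 11 ('F'=5): chars_in_quartet=4 acc=0xCAD045 -> emit CA D0 45, reset; bytes_emitted=9
After char 12 ('M'=12): chars_in_quartet=1 acc=0xC bytes_emitted=9
After char 13 ('Q'=16): chars_in_quartet=2 acc=0x310 bytes_emitted=9
After char 14 ('/'=63): chars_in_quartet=3 acc=0xC43F bytes_emitted=9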